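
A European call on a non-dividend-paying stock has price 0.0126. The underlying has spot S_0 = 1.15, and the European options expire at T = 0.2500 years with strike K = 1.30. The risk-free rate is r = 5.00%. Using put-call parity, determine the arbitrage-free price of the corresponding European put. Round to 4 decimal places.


Answer: Put price = 0.1465

Derivation:
Put-call parity: C - P = S_0 * exp(-qT) - K * exp(-rT).
S_0 * exp(-qT) = 1.1500 * 1.00000000 = 1.15000000
K * exp(-rT) = 1.3000 * 0.98757780 = 1.28385114
P = C - S*exp(-qT) + K*exp(-rT)
P = 0.0126 - 1.15000000 + 1.28385114 = 0.1465


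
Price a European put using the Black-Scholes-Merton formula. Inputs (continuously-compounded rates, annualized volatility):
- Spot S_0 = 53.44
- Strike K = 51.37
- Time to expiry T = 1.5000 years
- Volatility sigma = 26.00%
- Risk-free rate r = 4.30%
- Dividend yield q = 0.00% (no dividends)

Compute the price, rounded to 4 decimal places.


Answer: Price = 4.1235

Derivation:
d1 = (ln(S/K) + (r - q + 0.5*sigma^2) * T) / (sigma * sqrt(T)) = 0.48583175
d2 = d1 - sigma * sqrt(T) = 0.16739808
exp(-rT) = 0.93753611; exp(-qT) = 1.00000000
P = K * exp(-rT) * N(-d2) - S_0 * exp(-qT) * N(-d1)
N(-d1) = 0.31354323; N(-d2) = 0.43352842
P = 51.3700 * 0.93753611 * 0.43352842 - 53.4400 * 1.00000000 * 0.31354323 = 4.1235


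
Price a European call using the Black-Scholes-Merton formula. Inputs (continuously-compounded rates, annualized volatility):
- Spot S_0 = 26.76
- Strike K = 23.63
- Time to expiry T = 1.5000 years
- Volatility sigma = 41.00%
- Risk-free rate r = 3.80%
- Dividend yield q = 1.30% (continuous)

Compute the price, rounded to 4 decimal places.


Answer: Price = 7.0172

Derivation:
d1 = (ln(S/K) + (r - q + 0.5*sigma^2) * T) / (sigma * sqrt(T)) = 0.57347164
d2 = d1 - sigma * sqrt(T) = 0.07132624
exp(-rT) = 0.94459407; exp(-qT) = 0.98068890
C = S_0 * exp(-qT) * N(d1) - K * exp(-rT) * N(d2)
N(d1) = 0.71683730; N(d2) = 0.52843094
C = 26.7600 * 0.98068890 * 0.71683730 - 23.6300 * 0.94459407 * 0.52843094 = 7.0172


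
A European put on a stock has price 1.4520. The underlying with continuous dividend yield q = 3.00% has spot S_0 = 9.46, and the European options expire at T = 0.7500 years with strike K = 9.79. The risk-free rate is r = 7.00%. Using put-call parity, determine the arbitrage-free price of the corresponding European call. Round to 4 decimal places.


Put-call parity: C - P = S_0 * exp(-qT) - K * exp(-rT).
S_0 * exp(-qT) = 9.4600 * 0.97775124 = 9.24952670
K * exp(-rT) = 9.7900 * 0.94885432 = 9.28928380
C = P + S*exp(-qT) - K*exp(-rT)
C = 1.4520 + 9.24952670 - 9.28928380 = 1.4122

Answer: Call price = 1.4122


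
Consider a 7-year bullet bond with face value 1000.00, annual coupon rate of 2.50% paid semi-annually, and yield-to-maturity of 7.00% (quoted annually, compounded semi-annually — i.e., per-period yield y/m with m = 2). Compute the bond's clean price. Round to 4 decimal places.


Answer: Price = 754.2883

Derivation:
Coupon per period c = face * coupon_rate / m = 12.500000
Periods per year m = 2; per-period yield y/m = 0.035000
Number of cashflows N = 14
Cashflows (t years, CF_t, discount factor 1/(1+y/m)^(m*t), PV):
  t = 0.5000: CF_t = 12.500000, DF = 0.966184, PV = 12.077295
  t = 1.0000: CF_t = 12.500000, DF = 0.933511, PV = 11.668884
  t = 1.5000: CF_t = 12.500000, DF = 0.901943, PV = 11.274284
  t = 2.0000: CF_t = 12.500000, DF = 0.871442, PV = 10.893028
  t = 2.5000: CF_t = 12.500000, DF = 0.841973, PV = 10.524665
  t = 3.0000: CF_t = 12.500000, DF = 0.813501, PV = 10.168758
  t = 3.5000: CF_t = 12.500000, DF = 0.785991, PV = 9.824887
  t = 4.0000: CF_t = 12.500000, DF = 0.759412, PV = 9.492644
  t = 4.5000: CF_t = 12.500000, DF = 0.733731, PV = 9.171637
  t = 5.0000: CF_t = 12.500000, DF = 0.708919, PV = 8.861485
  t = 5.5000: CF_t = 12.500000, DF = 0.684946, PV = 8.561821
  t = 6.0000: CF_t = 12.500000, DF = 0.661783, PV = 8.272291
  t = 6.5000: CF_t = 12.500000, DF = 0.639404, PV = 7.992552
  t = 7.0000: CF_t = 1012.500000, DF = 0.617782, PV = 625.504063
Price P = sum_t PV_t = 754.288294


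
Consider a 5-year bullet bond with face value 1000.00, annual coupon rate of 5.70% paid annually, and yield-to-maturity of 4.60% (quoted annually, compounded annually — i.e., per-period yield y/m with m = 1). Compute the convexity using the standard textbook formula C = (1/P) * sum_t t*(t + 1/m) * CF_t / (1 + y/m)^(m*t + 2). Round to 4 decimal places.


Answer: Convexity = 23.8017

Derivation:
Coupon per period c = face * coupon_rate / m = 57.000000
Periods per year m = 1; per-period yield y/m = 0.046000
Number of cashflows N = 5
Cashflows (t years, CF_t, discount factor 1/(1+y/m)^(m*t), PV):
  t = 1.0000: CF_t = 57.000000, DF = 0.956023, PV = 54.493308
  t = 2.0000: CF_t = 57.000000, DF = 0.913980, PV = 52.096853
  t = 3.0000: CF_t = 57.000000, DF = 0.873786, PV = 49.805786
  t = 4.0000: CF_t = 57.000000, DF = 0.835359, PV = 47.615475
  t = 5.0000: CF_t = 1057.000000, DF = 0.798623, PV = 844.144052
Price P = sum_t PV_t = 1048.155473
Convexity numerator sum_t t*(t + 1/m) * CF_t / (1+y/m)^(m*t + 2):
  t = 1.0000: term = 99.611573
  t = 2.0000: term = 285.692848
  t = 3.0000: term = 546.257835
  t = 4.0000: term = 870.391706
  t = 5.0000: term = 23145.920138
Convexity = (1/P) * sum = 24947.874100 / 1048.155473 = 23.801692


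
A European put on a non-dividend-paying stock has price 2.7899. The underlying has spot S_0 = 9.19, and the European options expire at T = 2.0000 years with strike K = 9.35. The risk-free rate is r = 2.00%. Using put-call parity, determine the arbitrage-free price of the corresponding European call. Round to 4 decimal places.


Answer: Call price = 2.9965

Derivation:
Put-call parity: C - P = S_0 * exp(-qT) - K * exp(-rT).
S_0 * exp(-qT) = 9.1900 * 1.00000000 = 9.19000000
K * exp(-rT) = 9.3500 * 0.96078944 = 8.98338126
C = P + S*exp(-qT) - K*exp(-rT)
C = 2.7899 + 9.19000000 - 8.98338126 = 2.9965


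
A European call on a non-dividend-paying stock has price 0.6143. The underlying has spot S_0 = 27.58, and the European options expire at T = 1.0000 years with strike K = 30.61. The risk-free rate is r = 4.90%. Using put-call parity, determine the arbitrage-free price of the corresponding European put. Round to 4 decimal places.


Put-call parity: C - P = S_0 * exp(-qT) - K * exp(-rT).
S_0 * exp(-qT) = 27.5800 * 1.00000000 = 27.58000000
K * exp(-rT) = 30.6100 * 0.95218113 = 29.14626438
P = C - S*exp(-qT) + K*exp(-rT)
P = 0.6143 - 27.58000000 + 29.14626438 = 2.1806

Answer: Put price = 2.1806


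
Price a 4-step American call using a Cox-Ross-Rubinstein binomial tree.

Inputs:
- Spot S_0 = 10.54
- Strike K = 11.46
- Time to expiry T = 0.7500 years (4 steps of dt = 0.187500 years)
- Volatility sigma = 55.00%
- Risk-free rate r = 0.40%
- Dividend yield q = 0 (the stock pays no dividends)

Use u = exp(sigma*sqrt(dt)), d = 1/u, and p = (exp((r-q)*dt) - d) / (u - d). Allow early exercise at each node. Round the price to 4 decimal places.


dt = T/N = 0.187500
u = exp(sigma*sqrt(dt)) = 1.268908; d = 1/u = 0.788079
p = (exp((r-q)*dt) - d) / (u - d) = 0.442301
Discount per step: exp(-r*dt) = 0.999250
Stock lattice S(k, i) with i counting down-moves:
  k=0: S(0,0) = 10.5400
  k=1: S(1,0) = 13.3743; S(1,1) = 8.3064
  k=2: S(2,0) = 16.9708; S(2,1) = 10.5400; S(2,2) = 6.5461
  k=3: S(3,0) = 21.5343; S(3,1) = 13.3743; S(3,2) = 8.3064; S(3,3) = 5.1588
  k=4: S(4,0) = 27.3251; S(4,1) = 16.9708; S(4,2) = 10.5400; S(4,3) = 6.5461; S(4,4) = 4.0656
Terminal payoffs V(N, i) = max(S_T - K, 0):
  V(4,0) = 15.865094; V(4,1) = 5.510754; V(4,2) = 0.000000; V(4,3) = 0.000000; V(4,4) = 0.000000
Backward induction: V(k, i) = exp(-r*dt) * [p * V(k+1, i) + (1-p) * V(k+1, i+1)]; then take max(V_cont, immediate exercise) for American.
  V(3,0) = exp(-r*dt) * [p*15.865094 + (1-p)*5.510754] = 10.082924; exercise = 10.074332; V(3,0) = max -> 10.082924
  V(3,1) = exp(-r*dt) * [p*5.510754 + (1-p)*0.000000] = 2.435585; exercise = 1.914294; V(3,1) = max -> 2.435585
  V(3,2) = exp(-r*dt) * [p*0.000000 + (1-p)*0.000000] = 0.000000; exercise = 0.000000; V(3,2) = max -> 0.000000
  V(3,3) = exp(-r*dt) * [p*0.000000 + (1-p)*0.000000] = 0.000000; exercise = 0.000000; V(3,3) = max -> 0.000000
  V(2,0) = exp(-r*dt) * [p*10.082924 + (1-p)*2.435585] = 5.813648; exercise = 5.510754; V(2,0) = max -> 5.813648
  V(2,1) = exp(-r*dt) * [p*2.435585 + (1-p)*0.000000] = 1.076454; exercise = 0.000000; V(2,1) = max -> 1.076454
  V(2,2) = exp(-r*dt) * [p*0.000000 + (1-p)*0.000000] = 0.000000; exercise = 0.000000; V(2,2) = max -> 0.000000
  V(1,0) = exp(-r*dt) * [p*5.813648 + (1-p)*1.076454] = 3.169342; exercise = 1.914294; V(1,0) = max -> 3.169342
  V(1,1) = exp(-r*dt) * [p*1.076454 + (1-p)*0.000000] = 0.475760; exercise = 0.000000; V(1,1) = max -> 0.475760
  V(0,0) = exp(-r*dt) * [p*3.169342 + (1-p)*0.475760] = 1.665884; exercise = 0.000000; V(0,0) = max -> 1.665884

Answer: Price = V(0,0) = 1.6659


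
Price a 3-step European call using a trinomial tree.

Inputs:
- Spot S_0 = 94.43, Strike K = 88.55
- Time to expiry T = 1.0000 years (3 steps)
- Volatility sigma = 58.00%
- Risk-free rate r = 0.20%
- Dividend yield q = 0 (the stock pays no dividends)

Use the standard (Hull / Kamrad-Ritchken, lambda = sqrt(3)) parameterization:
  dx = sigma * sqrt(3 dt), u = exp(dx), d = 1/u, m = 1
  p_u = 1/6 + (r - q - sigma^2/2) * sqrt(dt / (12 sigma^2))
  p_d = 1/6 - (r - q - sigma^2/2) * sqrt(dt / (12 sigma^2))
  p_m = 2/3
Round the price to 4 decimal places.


Answer: Price = V(0,0) = 22.4955

Derivation:
dt = T/N = 0.333333; dx = sigma*sqrt(3*dt) = 0.580000
u = exp(dx) = 1.786038; d = 1/u = 0.559898
p_u = 0.118908, p_m = 0.666667, p_d = 0.214425
Discount per step: exp(-r*dt) = 0.999334
Stock lattice S(k, j) with j the centered position index:
  k=0: S(0,+0) = 94.4300
  k=1: S(1,-1) = 52.8712; S(1,+0) = 94.4300; S(1,+1) = 168.6556
  k=2: S(2,-2) = 29.6025; S(2,-1) = 52.8712; S(2,+0) = 94.4300; S(2,+1) = 168.6556; S(2,+2) = 301.2254
  k=3: S(3,-3) = 16.5744; S(3,-2) = 29.6025; S(3,-1) = 52.8712; S(3,+0) = 94.4300; S(3,+1) = 168.6556; S(3,+2) = 301.2254; S(3,+3) = 538.0001
Terminal payoffs V(N, j) = max(S_T - K, 0):
  V(3,-3) = 0.000000; V(3,-2) = 0.000000; V(3,-1) = 0.000000; V(3,+0) = 5.880000; V(3,+1) = 80.105609; V(3,+2) = 212.675399; V(3,+3) = 449.450139
Backward induction: V(k, j) = exp(-r*dt) * [p_u * V(k+1, j+1) + p_m * V(k+1, j) + p_d * V(k+1, j-1)]
  V(2,-2) = exp(-r*dt) * [p_u*0.000000 + p_m*0.000000 + p_d*0.000000] = 0.000000
  V(2,-1) = exp(-r*dt) * [p_u*5.880000 + p_m*0.000000 + p_d*0.000000] = 0.698713
  V(2,+0) = exp(-r*dt) * [p_u*80.105609 + p_m*5.880000 + p_d*0.000000] = 13.436241
  V(2,+1) = exp(-r*dt) * [p_u*212.675399 + p_m*80.105609 + p_d*5.880000] = 79.900092
  V(2,+2) = exp(-r*dt) * [p_u*449.450139 + p_m*212.675399 + p_d*80.105609] = 212.261950
  V(1,-1) = exp(-r*dt) * [p_u*13.436241 + p_m*0.698713 + p_d*0.000000] = 2.062111
  V(1,+0) = exp(-r*dt) * [p_u*79.900092 + p_m*13.436241 + p_d*0.698713] = 18.595678
  V(1,+1) = exp(-r*dt) * [p_u*212.261950 + p_m*79.900092 + p_d*13.436241] = 81.333211
  V(0,+0) = exp(-r*dt) * [p_u*81.333211 + p_m*18.595678 + p_d*2.062111] = 22.495459


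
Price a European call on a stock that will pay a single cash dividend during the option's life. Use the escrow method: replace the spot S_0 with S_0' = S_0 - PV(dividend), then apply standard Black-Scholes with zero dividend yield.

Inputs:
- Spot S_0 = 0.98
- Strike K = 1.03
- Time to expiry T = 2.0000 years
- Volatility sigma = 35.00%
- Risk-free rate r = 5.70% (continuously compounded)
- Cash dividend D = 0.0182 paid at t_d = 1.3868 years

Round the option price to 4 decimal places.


Answer: Price = 0.2068

Derivation:
PV(D) = D * exp(-r * t_d) = 0.0182 * 0.92399594 = 0.01681673
S_0' = S_0 - PV(D) = 0.9800 - 0.01681673 = 0.96318327
d1 = (ln(S_0'/K) + (r + sigma^2/2)*T) / (sigma*sqrt(T)) = 0.34229954
d2 = d1 - sigma*sqrt(T) = -0.15267521
exp(-rT) = 0.89225796
N(d1) = 0.63393726; N(d2) = 0.43932721
C = S_0' * N(d1) - K * exp(-rT) * N(d2) = 0.96318327 * 0.63393726 - 1.0300 * 0.89225796 * 0.43932721 = 0.2068


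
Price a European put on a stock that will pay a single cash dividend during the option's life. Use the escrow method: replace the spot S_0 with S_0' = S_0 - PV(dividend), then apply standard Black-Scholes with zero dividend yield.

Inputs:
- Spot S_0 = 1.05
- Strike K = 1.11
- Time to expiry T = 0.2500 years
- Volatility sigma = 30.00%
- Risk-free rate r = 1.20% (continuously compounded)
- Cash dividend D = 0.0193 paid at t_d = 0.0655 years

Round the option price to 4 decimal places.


PV(D) = D * exp(-r * t_d) = 0.0193 * 0.99921431 = 0.01928484
S_0' = S_0 - PV(D) = 1.0500 - 0.01928484 = 1.03071516
d1 = (ln(S_0'/K) + (r + sigma^2/2)*T) / (sigma*sqrt(T)) = -0.39904747
d2 = d1 - sigma*sqrt(T) = -0.54904747
exp(-rT) = 0.99700450
N(-d1) = 0.65507089; N(-d2) = 0.70851356
P = K * exp(-rT) * N(-d2) - S_0' * N(-d1) = 1.1100 * 0.99700450 * 0.70851356 - 1.03071516 * 0.65507089 = 0.1089

Answer: Price = 0.1089


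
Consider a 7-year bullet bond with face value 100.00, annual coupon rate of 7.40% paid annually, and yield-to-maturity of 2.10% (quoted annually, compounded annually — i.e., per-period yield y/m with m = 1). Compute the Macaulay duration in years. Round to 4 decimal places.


Coupon per period c = face * coupon_rate / m = 7.400000
Periods per year m = 1; per-period yield y/m = 0.021000
Number of cashflows N = 7
Cashflows (t years, CF_t, discount factor 1/(1+y/m)^(m*t), PV):
  t = 1.0000: CF_t = 7.400000, DF = 0.979432, PV = 7.247796
  t = 2.0000: CF_t = 7.400000, DF = 0.959287, PV = 7.098723
  t = 3.0000: CF_t = 7.400000, DF = 0.939556, PV = 6.952716
  t = 4.0000: CF_t = 7.400000, DF = 0.920231, PV = 6.809712
  t = 5.0000: CF_t = 7.400000, DF = 0.901304, PV = 6.669649
  t = 6.0000: CF_t = 7.400000, DF = 0.882766, PV = 6.532468
  t = 7.0000: CF_t = 107.400000, DF = 0.864609, PV = 92.859018
Price P = sum_t PV_t = 134.170083
Macaulay numerator sum_t t * PV_t:
  t * PV_t at t = 1.0000: 7.247796
  t * PV_t at t = 2.0000: 14.197446
  t * PV_t at t = 3.0000: 20.858148
  t * PV_t at t = 4.0000: 27.238848
  t * PV_t at t = 5.0000: 33.348247
  t * PV_t at t = 6.0000: 39.194806
  t * PV_t at t = 7.0000: 650.013126
Macaulay duration D = (sum_t t * PV_t) / P = 792.098418 / 134.170083 = 5.903689

Answer: Macaulay duration = 5.9037 years


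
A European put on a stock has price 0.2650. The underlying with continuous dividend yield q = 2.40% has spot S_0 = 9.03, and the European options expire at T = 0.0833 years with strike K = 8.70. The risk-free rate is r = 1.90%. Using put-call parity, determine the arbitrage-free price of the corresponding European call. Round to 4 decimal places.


Answer: Call price = 0.5907

Derivation:
Put-call parity: C - P = S_0 * exp(-qT) - K * exp(-rT).
S_0 * exp(-qT) = 9.0300 * 0.99800280 = 9.01196526
K * exp(-rT) = 8.7000 * 0.99841855 = 8.68624140
C = P + S*exp(-qT) - K*exp(-rT)
C = 0.2650 + 9.01196526 - 8.68624140 = 0.5907


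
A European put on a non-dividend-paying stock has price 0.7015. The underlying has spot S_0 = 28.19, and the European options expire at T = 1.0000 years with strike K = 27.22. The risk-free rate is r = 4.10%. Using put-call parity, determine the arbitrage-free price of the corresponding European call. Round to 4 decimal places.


Put-call parity: C - P = S_0 * exp(-qT) - K * exp(-rT).
S_0 * exp(-qT) = 28.1900 * 1.00000000 = 28.19000000
K * exp(-rT) = 27.2200 * 0.95982913 = 26.12654892
C = P + S*exp(-qT) - K*exp(-rT)
C = 0.7015 + 28.19000000 - 26.12654892 = 2.7650

Answer: Call price = 2.7650


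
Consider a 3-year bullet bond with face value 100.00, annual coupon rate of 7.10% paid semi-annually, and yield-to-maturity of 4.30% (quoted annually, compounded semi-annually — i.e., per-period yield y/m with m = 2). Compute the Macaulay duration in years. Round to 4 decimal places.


Answer: Macaulay duration = 2.7649 years

Derivation:
Coupon per period c = face * coupon_rate / m = 3.550000
Periods per year m = 2; per-period yield y/m = 0.021500
Number of cashflows N = 6
Cashflows (t years, CF_t, discount factor 1/(1+y/m)^(m*t), PV):
  t = 0.5000: CF_t = 3.550000, DF = 0.978953, PV = 3.475281
  t = 1.0000: CF_t = 3.550000, DF = 0.958348, PV = 3.402136
  t = 1.5000: CF_t = 3.550000, DF = 0.938177, PV = 3.330529
  t = 2.0000: CF_t = 3.550000, DF = 0.918431, PV = 3.260430
  t = 2.5000: CF_t = 3.550000, DF = 0.899100, PV = 3.191806
  t = 3.0000: CF_t = 103.550000, DF = 0.880177, PV = 91.142278
Price P = sum_t PV_t = 107.802460
Macaulay numerator sum_t t * PV_t:
  t * PV_t at t = 0.5000: 1.737641
  t * PV_t at t = 1.0000: 3.402136
  t * PV_t at t = 1.5000: 4.995794
  t * PV_t at t = 2.0000: 6.520860
  t * PV_t at t = 2.5000: 7.979515
  t * PV_t at t = 3.0000: 273.426833
Macaulay duration D = (sum_t t * PV_t) / P = 298.062778 / 107.802460 = 2.764898


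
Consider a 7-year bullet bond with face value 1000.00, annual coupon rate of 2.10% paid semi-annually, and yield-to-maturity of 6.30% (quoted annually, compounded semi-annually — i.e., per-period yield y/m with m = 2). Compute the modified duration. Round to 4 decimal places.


Answer: Modified duration = 6.2654

Derivation:
Coupon per period c = face * coupon_rate / m = 10.500000
Periods per year m = 2; per-period yield y/m = 0.031500
Number of cashflows N = 14
Cashflows (t years, CF_t, discount factor 1/(1+y/m)^(m*t), PV):
  t = 0.5000: CF_t = 10.500000, DF = 0.969462, PV = 10.179350
  t = 1.0000: CF_t = 10.500000, DF = 0.939856, PV = 9.868493
  t = 1.5000: CF_t = 10.500000, DF = 0.911155, PV = 9.567128
  t = 2.0000: CF_t = 10.500000, DF = 0.883330, PV = 9.274967
  t = 2.5000: CF_t = 10.500000, DF = 0.856355, PV = 8.991728
  t = 3.0000: CF_t = 10.500000, DF = 0.830204, PV = 8.717138
  t = 3.5000: CF_t = 10.500000, DF = 0.804851, PV = 8.450933
  t = 4.0000: CF_t = 10.500000, DF = 0.780272, PV = 8.192858
  t = 4.5000: CF_t = 10.500000, DF = 0.756444, PV = 7.942664
  t = 5.0000: CF_t = 10.500000, DF = 0.733344, PV = 7.700111
  t = 5.5000: CF_t = 10.500000, DF = 0.710949, PV = 7.464964
  t = 6.0000: CF_t = 10.500000, DF = 0.689238, PV = 7.236999
  t = 6.5000: CF_t = 10.500000, DF = 0.668190, PV = 7.015995
  t = 7.0000: CF_t = 1010.500000, DF = 0.647785, PV = 654.586532
Price P = sum_t PV_t = 765.189861
First compute Macaulay numerator sum_t t * PV_t:
  t * PV_t at t = 0.5000: 5.089675
  t * PV_t at t = 1.0000: 9.868493
  t * PV_t at t = 1.5000: 14.350693
  t * PV_t at t = 2.0000: 18.549934
  t * PV_t at t = 2.5000: 22.479319
  t * PV_t at t = 3.0000: 26.151413
  t * PV_t at t = 3.5000: 29.578266
  t * PV_t at t = 4.0000: 32.771433
  t * PV_t at t = 4.5000: 35.741989
  t * PV_t at t = 5.0000: 38.500554
  t * PV_t at t = 5.5000: 41.057304
  t * PV_t at t = 6.0000: 43.421994
  t * PV_t at t = 6.5000: 45.603968
  t * PV_t at t = 7.0000: 4582.105724
Macaulay duration D = 4945.270760 / 765.189861 = 6.462802
Modified duration = D / (1 + y/m) = 6.462802 / (1 + 0.031500) = 6.265441


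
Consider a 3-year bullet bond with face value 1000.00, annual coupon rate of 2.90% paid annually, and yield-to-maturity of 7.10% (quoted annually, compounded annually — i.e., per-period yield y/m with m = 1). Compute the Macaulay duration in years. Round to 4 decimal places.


Coupon per period c = face * coupon_rate / m = 29.000000
Periods per year m = 1; per-period yield y/m = 0.071000
Number of cashflows N = 3
Cashflows (t years, CF_t, discount factor 1/(1+y/m)^(m*t), PV):
  t = 1.0000: CF_t = 29.000000, DF = 0.933707, PV = 27.077498
  t = 2.0000: CF_t = 29.000000, DF = 0.871808, PV = 25.282444
  t = 3.0000: CF_t = 1029.000000, DF = 0.814013, PV = 837.619853
Price P = sum_t PV_t = 889.979795
Macaulay numerator sum_t t * PV_t:
  t * PV_t at t = 1.0000: 27.077498
  t * PV_t at t = 2.0000: 50.564888
  t * PV_t at t = 3.0000: 2512.859559
Macaulay duration D = (sum_t t * PV_t) / P = 2590.501945 / 889.979795 = 2.910742

Answer: Macaulay duration = 2.9107 years


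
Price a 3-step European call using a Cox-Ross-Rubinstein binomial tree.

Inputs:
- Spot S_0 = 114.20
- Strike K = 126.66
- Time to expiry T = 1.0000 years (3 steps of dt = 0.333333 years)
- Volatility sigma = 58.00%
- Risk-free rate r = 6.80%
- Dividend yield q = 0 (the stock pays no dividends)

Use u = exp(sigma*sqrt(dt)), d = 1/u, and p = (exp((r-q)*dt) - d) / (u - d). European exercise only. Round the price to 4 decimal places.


dt = T/N = 0.333333
u = exp(sigma*sqrt(dt)) = 1.397749; d = 1/u = 0.715436
p = (exp((r-q)*dt) - d) / (u - d) = 0.450658
Discount per step: exp(-r*dt) = 0.977588
Stock lattice S(k, i) with i counting down-moves:
  k=0: S(0,0) = 114.2000
  k=1: S(1,0) = 159.6229; S(1,1) = 81.7028
  k=2: S(2,0) = 223.1128; S(2,1) = 114.2000; S(2,2) = 58.4531
  k=3: S(3,0) = 311.8558; S(3,1) = 159.6229; S(3,2) = 81.7028; S(3,3) = 41.8195
Terminal payoffs V(N, i) = max(S_T - K, 0):
  V(3,0) = 185.195758; V(3,1) = 32.962947; V(3,2) = 0.000000; V(3,3) = 0.000000
Backward induction: V(k, i) = exp(-r*dt) * [p * V(k+1, i) + (1-p) * V(k+1, i+1)].
  V(2,0) = exp(-r*dt) * [p*185.195758 + (1-p)*32.962947] = 99.291497
  V(2,1) = exp(-r*dt) * [p*32.962947 + (1-p)*0.000000] = 14.522074
  V(2,2) = exp(-r*dt) * [p*0.000000 + (1-p)*0.000000] = 0.000000
  V(1,0) = exp(-r*dt) * [p*99.291497 + (1-p)*14.522074] = 51.542414
  V(1,1) = exp(-r*dt) * [p*14.522074 + (1-p)*0.000000] = 6.397808
  V(0,0) = exp(-r*dt) * [p*51.542414 + (1-p)*6.397808] = 26.143217

Answer: Price = V(0,0) = 26.1432


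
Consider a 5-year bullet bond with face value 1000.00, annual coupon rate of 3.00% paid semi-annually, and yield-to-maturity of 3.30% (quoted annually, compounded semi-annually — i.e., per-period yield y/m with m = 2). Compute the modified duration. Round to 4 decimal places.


Answer: Modified duration = 4.6016

Derivation:
Coupon per period c = face * coupon_rate / m = 15.000000
Periods per year m = 2; per-period yield y/m = 0.016500
Number of cashflows N = 10
Cashflows (t years, CF_t, discount factor 1/(1+y/m)^(m*t), PV):
  t = 0.5000: CF_t = 15.000000, DF = 0.983768, PV = 14.756517
  t = 1.0000: CF_t = 15.000000, DF = 0.967799, PV = 14.516987
  t = 1.5000: CF_t = 15.000000, DF = 0.952090, PV = 14.281345
  t = 2.0000: CF_t = 15.000000, DF = 0.936635, PV = 14.049528
  t = 2.5000: CF_t = 15.000000, DF = 0.921432, PV = 13.821473
  t = 3.0000: CF_t = 15.000000, DF = 0.906475, PV = 13.597121
  t = 3.5000: CF_t = 15.000000, DF = 0.891761, PV = 13.376410
  t = 4.0000: CF_t = 15.000000, DF = 0.877285, PV = 13.159282
  t = 4.5000: CF_t = 15.000000, DF = 0.863045, PV = 12.945678
  t = 5.0000: CF_t = 1015.000000, DF = 0.849036, PV = 861.771669
Price P = sum_t PV_t = 986.276012
First compute Macaulay numerator sum_t t * PV_t:
  t * PV_t at t = 0.5000: 7.378259
  t * PV_t at t = 1.0000: 14.516987
  t * PV_t at t = 1.5000: 21.422017
  t * PV_t at t = 2.0000: 28.099056
  t * PV_t at t = 2.5000: 34.553684
  t * PV_t at t = 3.0000: 40.791363
  t * PV_t at t = 3.5000: 46.817436
  t * PV_t at t = 4.0000: 52.637128
  t * PV_t at t = 4.5000: 58.255553
  t * PV_t at t = 5.0000: 4308.858346
Macaulay duration D = 4613.329828 / 986.276012 = 4.677524
Modified duration = D / (1 + y/m) = 4.677524 / (1 + 0.016500) = 4.601598


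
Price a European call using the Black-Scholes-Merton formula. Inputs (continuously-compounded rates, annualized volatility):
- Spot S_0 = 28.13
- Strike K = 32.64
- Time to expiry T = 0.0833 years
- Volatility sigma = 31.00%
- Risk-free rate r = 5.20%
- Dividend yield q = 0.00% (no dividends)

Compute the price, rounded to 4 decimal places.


Answer: Price = 0.0608

Derivation:
d1 = (ln(S/K) + (r - q + 0.5*sigma^2) * T) / (sigma * sqrt(T)) = -1.56885614
d2 = d1 - sigma * sqrt(T) = -1.65832753
exp(-rT) = 0.99567777; exp(-qT) = 1.00000000
C = S_0 * exp(-qT) * N(d1) - K * exp(-rT) * N(d2)
N(d1) = 0.05834073; N(d2) = 0.04862569
C = 28.1300 * 1.00000000 * 0.05834073 - 32.6400 * 0.99567777 * 0.04862569 = 0.0608


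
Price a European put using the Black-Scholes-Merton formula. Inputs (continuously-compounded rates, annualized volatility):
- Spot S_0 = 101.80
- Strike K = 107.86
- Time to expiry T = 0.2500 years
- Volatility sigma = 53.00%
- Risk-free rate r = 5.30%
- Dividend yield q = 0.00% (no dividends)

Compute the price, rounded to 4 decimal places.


d1 = (ln(S/K) + (r - q + 0.5*sigma^2) * T) / (sigma * sqrt(T)) = -0.03570372
d2 = d1 - sigma * sqrt(T) = -0.30070372
exp(-rT) = 0.98683739; exp(-qT) = 1.00000000
P = K * exp(-rT) * N(-d2) - S_0 * exp(-qT) * N(-d1)
N(-d1) = 0.51424070; N(-d2) = 0.61817978
P = 107.8600 * 0.98683739 * 0.61817978 - 101.8000 * 1.00000000 * 0.51424070 = 13.4495

Answer: Price = 13.4495


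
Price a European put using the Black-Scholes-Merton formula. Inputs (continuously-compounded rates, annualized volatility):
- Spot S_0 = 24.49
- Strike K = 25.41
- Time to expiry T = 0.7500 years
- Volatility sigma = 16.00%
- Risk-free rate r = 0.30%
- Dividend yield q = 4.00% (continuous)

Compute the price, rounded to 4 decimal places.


d1 = (ln(S/K) + (r - q + 0.5*sigma^2) * T) / (sigma * sqrt(T)) = -0.39712985
d2 = d1 - sigma * sqrt(T) = -0.53569392
exp(-rT) = 0.99775253; exp(-qT) = 0.97044553
P = K * exp(-rT) * N(-d2) - S_0 * exp(-qT) * N(-d1)
N(-d1) = 0.65436415; N(-d2) = 0.70391495
P = 25.4100 * 0.99775253 * 0.70391495 - 24.4900 * 0.97044553 * 0.65436415 = 2.2945

Answer: Price = 2.2945


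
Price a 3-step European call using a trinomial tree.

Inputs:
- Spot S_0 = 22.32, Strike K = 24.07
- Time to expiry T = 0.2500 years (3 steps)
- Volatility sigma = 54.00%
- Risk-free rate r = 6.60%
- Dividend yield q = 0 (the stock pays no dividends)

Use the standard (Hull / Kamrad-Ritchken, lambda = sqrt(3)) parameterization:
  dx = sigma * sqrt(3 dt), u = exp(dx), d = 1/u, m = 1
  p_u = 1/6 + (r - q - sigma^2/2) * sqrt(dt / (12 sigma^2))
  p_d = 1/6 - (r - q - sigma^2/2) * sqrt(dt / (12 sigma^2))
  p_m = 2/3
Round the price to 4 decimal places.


Answer: Price = V(0,0) = 1.8727

Derivation:
dt = T/N = 0.083333; dx = sigma*sqrt(3*dt) = 0.270000
u = exp(dx) = 1.309964; d = 1/u = 0.763379
p_u = 0.154352, p_m = 0.666667, p_d = 0.178981
Discount per step: exp(-r*dt) = 0.994515
Stock lattice S(k, j) with j the centered position index:
  k=0: S(0,+0) = 22.3200
  k=1: S(1,-1) = 17.0386; S(1,+0) = 22.3200; S(1,+1) = 29.2384
  k=2: S(2,-2) = 13.0069; S(2,-1) = 17.0386; S(2,+0) = 22.3200; S(2,+1) = 29.2384; S(2,+2) = 38.3013
  k=3: S(3,-3) = 9.9292; S(3,-2) = 13.0069; S(3,-1) = 17.0386; S(3,+0) = 22.3200; S(3,+1) = 29.2384; S(3,+2) = 38.3013; S(3,+3) = 50.1733
Terminal payoffs V(N, j) = max(S_T - K, 0):
  V(3,-3) = 0.000000; V(3,-2) = 0.000000; V(3,-1) = 0.000000; V(3,+0) = 0.000000; V(3,+1) = 5.168407; V(3,+2) = 14.231273; V(3,+3) = 26.103306
Backward induction: V(k, j) = exp(-r*dt) * [p_u * V(k+1, j+1) + p_m * V(k+1, j) + p_d * V(k+1, j-1)]
  V(2,-2) = exp(-r*dt) * [p_u*0.000000 + p_m*0.000000 + p_d*0.000000] = 0.000000
  V(2,-1) = exp(-r*dt) * [p_u*0.000000 + p_m*0.000000 + p_d*0.000000] = 0.000000
  V(2,+0) = exp(-r*dt) * [p_u*5.168407 + p_m*0.000000 + p_d*0.000000] = 0.793378
  V(2,+1) = exp(-r*dt) * [p_u*14.231273 + p_m*5.168407 + p_d*0.000000] = 5.611281
  V(2,+2) = exp(-r*dt) * [p_u*26.103306 + p_m*14.231273 + p_d*5.168407] = 14.362447
  V(1,-1) = exp(-r*dt) * [p_u*0.793378 + p_m*0.000000 + p_d*0.000000] = 0.121788
  V(1,+0) = exp(-r*dt) * [p_u*5.611281 + p_m*0.793378 + p_d*0.000000] = 1.387378
  V(1,+1) = exp(-r*dt) * [p_u*14.362447 + p_m*5.611281 + p_d*0.793378] = 6.066268
  V(0,+0) = exp(-r*dt) * [p_u*6.066268 + p_m*1.387378 + p_d*0.121788] = 1.872728


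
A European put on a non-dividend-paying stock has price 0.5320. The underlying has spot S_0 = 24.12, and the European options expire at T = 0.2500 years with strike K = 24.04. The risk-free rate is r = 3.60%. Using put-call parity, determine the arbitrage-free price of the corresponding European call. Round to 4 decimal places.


Answer: Call price = 0.8274

Derivation:
Put-call parity: C - P = S_0 * exp(-qT) - K * exp(-rT).
S_0 * exp(-qT) = 24.1200 * 1.00000000 = 24.12000000
K * exp(-rT) = 24.0400 * 0.99104038 = 23.82461071
C = P + S*exp(-qT) - K*exp(-rT)
C = 0.5320 + 24.12000000 - 23.82461071 = 0.8274


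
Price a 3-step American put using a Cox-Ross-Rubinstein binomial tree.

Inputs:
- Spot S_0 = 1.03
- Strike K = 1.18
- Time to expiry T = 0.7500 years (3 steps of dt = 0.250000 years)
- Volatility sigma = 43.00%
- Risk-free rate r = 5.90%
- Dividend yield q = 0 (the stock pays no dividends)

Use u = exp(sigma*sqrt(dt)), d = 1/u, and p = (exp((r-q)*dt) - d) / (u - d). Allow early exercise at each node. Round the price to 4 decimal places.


dt = T/N = 0.250000
u = exp(sigma*sqrt(dt)) = 1.239862; d = 1/u = 0.806541
p = (exp((r-q)*dt) - d) / (u - d) = 0.480748
Discount per step: exp(-r*dt) = 0.985358
Stock lattice S(k, i) with i counting down-moves:
  k=0: S(0,0) = 1.0300
  k=1: S(1,0) = 1.2771; S(1,1) = 0.8307
  k=2: S(2,0) = 1.5834; S(2,1) = 1.0300; S(2,2) = 0.6700
  k=3: S(3,0) = 1.9632; S(3,1) = 1.2771; S(3,2) = 0.8307; S(3,3) = 0.5404
Terminal payoffs V(N, i) = max(K - S_T, 0):
  V(3,0) = 0.000000; V(3,1) = 0.000000; V(3,2) = 0.349262; V(3,3) = 0.639598
Backward induction: V(k, i) = exp(-r*dt) * [p * V(k+1, i) + (1-p) * V(k+1, i+1)]; then take max(V_cont, immediate exercise) for American.
  V(2,0) = exp(-r*dt) * [p*0.000000 + (1-p)*0.000000] = 0.000000; exercise = 0.000000; V(2,0) = max -> 0.000000
  V(2,1) = exp(-r*dt) * [p*0.000000 + (1-p)*0.349262] = 0.178700; exercise = 0.150000; V(2,1) = max -> 0.178700
  V(2,2) = exp(-r*dt) * [p*0.349262 + (1-p)*0.639598] = 0.492698; exercise = 0.509976; V(2,2) = max -> 0.509976
  V(1,0) = exp(-r*dt) * [p*0.000000 + (1-p)*0.178700] = 0.091432; exercise = 0.000000; V(1,0) = max -> 0.091432
  V(1,1) = exp(-r*dt) * [p*0.178700 + (1-p)*0.509976] = 0.345580; exercise = 0.349262; V(1,1) = max -> 0.349262
  V(0,0) = exp(-r*dt) * [p*0.091432 + (1-p)*0.349262] = 0.222012; exercise = 0.150000; V(0,0) = max -> 0.222012

Answer: Price = V(0,0) = 0.2220


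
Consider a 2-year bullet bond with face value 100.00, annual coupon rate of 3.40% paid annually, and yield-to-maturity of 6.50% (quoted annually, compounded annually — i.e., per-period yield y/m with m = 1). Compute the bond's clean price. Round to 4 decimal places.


Coupon per period c = face * coupon_rate / m = 3.400000
Periods per year m = 1; per-period yield y/m = 0.065000
Number of cashflows N = 2
Cashflows (t years, CF_t, discount factor 1/(1+y/m)^(m*t), PV):
  t = 1.0000: CF_t = 3.400000, DF = 0.938967, PV = 3.192488
  t = 2.0000: CF_t = 103.400000, DF = 0.881659, PV = 91.163570
Price P = sum_t PV_t = 94.356058

Answer: Price = 94.3561


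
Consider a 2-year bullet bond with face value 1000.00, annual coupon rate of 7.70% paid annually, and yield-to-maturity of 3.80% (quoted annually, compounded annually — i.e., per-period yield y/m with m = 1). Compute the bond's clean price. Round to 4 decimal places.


Coupon per period c = face * coupon_rate / m = 77.000000
Periods per year m = 1; per-period yield y/m = 0.038000
Number of cashflows N = 2
Cashflows (t years, CF_t, discount factor 1/(1+y/m)^(m*t), PV):
  t = 1.0000: CF_t = 77.000000, DF = 0.963391, PV = 74.181118
  t = 2.0000: CF_t = 1077.000000, DF = 0.928122, PV = 999.587914
Price P = sum_t PV_t = 1073.769031

Answer: Price = 1073.7690


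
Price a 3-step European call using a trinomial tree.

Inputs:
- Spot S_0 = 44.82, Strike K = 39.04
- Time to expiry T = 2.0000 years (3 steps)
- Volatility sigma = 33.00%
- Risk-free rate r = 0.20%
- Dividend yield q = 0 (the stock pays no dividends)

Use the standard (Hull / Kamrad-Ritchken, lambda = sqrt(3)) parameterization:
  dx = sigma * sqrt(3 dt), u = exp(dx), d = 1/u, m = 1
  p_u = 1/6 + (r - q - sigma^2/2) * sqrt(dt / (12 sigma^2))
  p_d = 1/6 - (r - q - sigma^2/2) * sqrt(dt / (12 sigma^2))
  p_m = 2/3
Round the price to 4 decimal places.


dt = T/N = 0.666667; dx = sigma*sqrt(3*dt) = 0.466690
u = exp(dx) = 1.594708; d = 1/u = 0.627074
p_u = 0.129204, p_m = 0.666667, p_d = 0.204129
Discount per step: exp(-r*dt) = 0.998668
Stock lattice S(k, j) with j the centered position index:
  k=0: S(0,+0) = 44.8200
  k=1: S(1,-1) = 28.1055; S(1,+0) = 44.8200; S(1,+1) = 71.4748
  k=2: S(2,-2) = 17.6242; S(2,-1) = 28.1055; S(2,+0) = 44.8200; S(2,+1) = 71.4748; S(2,+2) = 113.9814
  k=3: S(3,-3) = 11.0517; S(3,-2) = 17.6242; S(3,-1) = 28.1055; S(3,+0) = 44.8200; S(3,+1) = 71.4748; S(3,+2) = 113.9814; S(3,+3) = 181.7670
Terminal payoffs V(N, j) = max(S_T - K, 0):
  V(3,-3) = 0.000000; V(3,-2) = 0.000000; V(3,-1) = 0.000000; V(3,+0) = 5.780000; V(3,+1) = 32.434800; V(3,+2) = 74.941416; V(3,+3) = 142.727045
Backward induction: V(k, j) = exp(-r*dt) * [p_u * V(k+1, j+1) + p_m * V(k+1, j) + p_d * V(k+1, j-1)]
  V(2,-2) = exp(-r*dt) * [p_u*0.000000 + p_m*0.000000 + p_d*0.000000] = 0.000000
  V(2,-1) = exp(-r*dt) * [p_u*5.780000 + p_m*0.000000 + p_d*0.000000] = 0.745806
  V(2,+0) = exp(-r*dt) * [p_u*32.434800 + p_m*5.780000 + p_d*0.000000] = 8.033330
  V(2,+1) = exp(-r*dt) * [p_u*74.941416 + p_m*32.434800 + p_d*5.780000] = 32.442533
  V(2,+2) = exp(-r*dt) * [p_u*142.727045 + p_m*74.941416 + p_d*32.434800] = 74.922812
  V(1,-1) = exp(-r*dt) * [p_u*8.033330 + p_m*0.745806 + p_d*0.000000] = 1.533099
  V(1,+0) = exp(-r*dt) * [p_u*32.442533 + p_m*8.033330 + p_d*0.745806] = 9.686585
  V(1,+1) = exp(-r*dt) * [p_u*74.922812 + p_m*32.442533 + p_d*8.033330] = 32.904638
  V(0,+0) = exp(-r*dt) * [p_u*32.904638 + p_m*9.686585 + p_d*1.533099] = 11.007407

Answer: Price = V(0,0) = 11.0074


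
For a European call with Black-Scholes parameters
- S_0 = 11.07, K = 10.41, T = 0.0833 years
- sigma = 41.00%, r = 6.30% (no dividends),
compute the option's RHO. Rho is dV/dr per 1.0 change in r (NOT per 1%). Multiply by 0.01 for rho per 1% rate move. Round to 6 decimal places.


Answer: Rho = 0.597880

Derivation:
d1 = 0.6229965200; d2 = 0.5046633885
phi(d1) = 0.3285714815; exp(-qT) = 1.0000000000; exp(-rT) = 0.9947658462
N(d2) = 0.6931023601
Rho = K*T*exp(-rT)*N(d2) = 10.4100 * 0.0833 * 0.9947658462 * 0.6931023601 = 0.597880


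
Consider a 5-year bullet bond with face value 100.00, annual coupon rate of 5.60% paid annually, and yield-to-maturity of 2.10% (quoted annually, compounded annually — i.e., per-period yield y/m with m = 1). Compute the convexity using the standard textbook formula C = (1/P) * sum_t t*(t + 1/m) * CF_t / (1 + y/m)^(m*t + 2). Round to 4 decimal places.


Coupon per period c = face * coupon_rate / m = 5.600000
Periods per year m = 1; per-period yield y/m = 0.021000
Number of cashflows N = 5
Cashflows (t years, CF_t, discount factor 1/(1+y/m)^(m*t), PV):
  t = 1.0000: CF_t = 5.600000, DF = 0.979432, PV = 5.484819
  t = 2.0000: CF_t = 5.600000, DF = 0.959287, PV = 5.372007
  t = 3.0000: CF_t = 5.600000, DF = 0.939556, PV = 5.261515
  t = 4.0000: CF_t = 5.600000, DF = 0.920231, PV = 5.153296
  t = 5.0000: CF_t = 105.600000, DF = 0.901304, PV = 95.177700
Price P = sum_t PV_t = 116.449336
Convexity numerator sum_t t*(t + 1/m) * CF_t / (1+y/m)^(m*t + 2):
  t = 1.0000: term = 10.523030
  t = 2.0000: term = 30.919774
  t = 3.0000: term = 60.567628
  t = 4.0000: term = 98.869781
  t = 5.0000: term = 2739.081649
Convexity = (1/P) * sum = 2939.961861 / 116.449336 = 25.246703

Answer: Convexity = 25.2467


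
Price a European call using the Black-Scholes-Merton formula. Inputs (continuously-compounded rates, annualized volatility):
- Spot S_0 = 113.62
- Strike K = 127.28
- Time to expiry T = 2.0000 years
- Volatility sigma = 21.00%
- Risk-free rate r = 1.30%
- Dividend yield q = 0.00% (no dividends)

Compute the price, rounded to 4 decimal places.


d1 = (ln(S/K) + (r - q + 0.5*sigma^2) * T) / (sigma * sqrt(T)) = -0.14623587
d2 = d1 - sigma * sqrt(T) = -0.44322072
exp(-rT) = 0.97433509; exp(-qT) = 1.00000000
C = S_0 * exp(-qT) * N(d1) - K * exp(-rT) * N(d2)
N(d1) = 0.44186760; N(d2) = 0.32880305
C = 113.6200 * 1.00000000 * 0.44186760 - 127.2800 * 0.97433509 * 0.32880305 = 9.4290

Answer: Price = 9.4290


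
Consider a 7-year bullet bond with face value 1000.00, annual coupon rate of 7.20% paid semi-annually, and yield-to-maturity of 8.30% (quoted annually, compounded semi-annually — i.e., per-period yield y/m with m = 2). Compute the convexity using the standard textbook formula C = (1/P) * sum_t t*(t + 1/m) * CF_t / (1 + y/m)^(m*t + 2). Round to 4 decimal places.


Coupon per period c = face * coupon_rate / m = 36.000000
Periods per year m = 2; per-period yield y/m = 0.041500
Number of cashflows N = 14
Cashflows (t years, CF_t, discount factor 1/(1+y/m)^(m*t), PV):
  t = 0.5000: CF_t = 36.000000, DF = 0.960154, PV = 34.565530
  t = 1.0000: CF_t = 36.000000, DF = 0.921895, PV = 33.188219
  t = 1.5000: CF_t = 36.000000, DF = 0.885161, PV = 31.865789
  t = 2.0000: CF_t = 36.000000, DF = 0.849890, PV = 30.596053
  t = 2.5000: CF_t = 36.000000, DF = 0.816025, PV = 29.376911
  t = 3.0000: CF_t = 36.000000, DF = 0.783510, PV = 28.206348
  t = 3.5000: CF_t = 36.000000, DF = 0.752290, PV = 27.082427
  t = 4.0000: CF_t = 36.000000, DF = 0.722314, PV = 26.003290
  t = 4.5000: CF_t = 36.000000, DF = 0.693532, PV = 24.967154
  t = 5.0000: CF_t = 36.000000, DF = 0.665897, PV = 23.972303
  t = 5.5000: CF_t = 36.000000, DF = 0.639364, PV = 23.017094
  t = 6.0000: CF_t = 36.000000, DF = 0.613887, PV = 22.099946
  t = 6.5000: CF_t = 36.000000, DF = 0.589426, PV = 21.219343
  t = 7.0000: CF_t = 1036.000000, DF = 0.565940, PV = 586.313529
Price P = sum_t PV_t = 942.473936
Convexity numerator sum_t t*(t + 1/m) * CF_t / (1+y/m)^(m*t + 2):
  t = 0.5000: term = 15.932895
  t = 1.0000: term = 45.894079
  t = 1.5000: term = 88.130733
  t = 2.0000: term = 141.031738
  t = 2.5000: term = 203.118202
  t = 3.0000: term = 273.034549
  t = 3.5000: term = 349.540150
  t = 4.0000: term = 431.501454
  t = 4.5000: term = 517.884606
  t = 5.0000: term = 607.748511
  t = 5.5000: term = 700.238322
  t = 6.0000: term = 794.579338
  t = 6.5000: term = 890.071270
  t = 7.0000: term = 28377.273784
Convexity = (1/P) * sum = 33435.979632 / 942.473936 = 35.476822

Answer: Convexity = 35.4768


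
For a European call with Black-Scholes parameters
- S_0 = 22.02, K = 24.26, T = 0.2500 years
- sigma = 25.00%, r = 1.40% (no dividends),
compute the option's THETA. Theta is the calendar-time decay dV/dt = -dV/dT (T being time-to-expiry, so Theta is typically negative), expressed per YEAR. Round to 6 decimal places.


Answer: Theta = -1.808248

Derivation:
d1 = -0.6845221778; d2 = -0.8095221778
phi(d1) = 0.3156176270; exp(-qT) = 1.0000000000; exp(-rT) = 0.9965061179
Theta = -S*exp(-qT)*phi(d1)*sigma/(2*sqrt(T)) - r*K*exp(-rT)*N(d2) + q*S*exp(-qT)*N(d1)
N(d1) = 0.2468227449; N(d2) = 0.2091074257; sqrt(T) = 0.5000000000
Term 1 = -22.0200 * 1.0000000000 * 0.3156176270 * 0.2500 / (2 * 0.5000000000) = -1.7374750366
Term 2 = -0.0140 * 24.2600 * 0.9965061179 * 0.2091074257 = -0.0707731062
Term 3 = 0 (no dividend yield, q = 0)
Theta = -1.7374750366 + (-0.0707731062) + (0.0000000000) = -1.808248


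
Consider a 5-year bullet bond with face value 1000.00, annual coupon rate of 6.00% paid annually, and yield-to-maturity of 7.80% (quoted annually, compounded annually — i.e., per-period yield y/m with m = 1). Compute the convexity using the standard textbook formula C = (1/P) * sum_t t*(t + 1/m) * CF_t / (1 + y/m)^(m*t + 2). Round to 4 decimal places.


Answer: Convexity = 22.0091

Derivation:
Coupon per period c = face * coupon_rate / m = 60.000000
Periods per year m = 1; per-period yield y/m = 0.078000
Number of cashflows N = 5
Cashflows (t years, CF_t, discount factor 1/(1+y/m)^(m*t), PV):
  t = 1.0000: CF_t = 60.000000, DF = 0.927644, PV = 55.658627
  t = 2.0000: CF_t = 60.000000, DF = 0.860523, PV = 51.631379
  t = 3.0000: CF_t = 60.000000, DF = 0.798259, PV = 47.895528
  t = 4.0000: CF_t = 60.000000, DF = 0.740500, PV = 44.429989
  t = 5.0000: CF_t = 1060.000000, DF = 0.686920, PV = 728.135258
Price P = sum_t PV_t = 927.750782
Convexity numerator sum_t t*(t + 1/m) * CF_t / (1+y/m)^(m*t + 2):
  t = 1.0000: term = 95.791057
  t = 2.0000: term = 266.579935
  t = 3.0000: term = 494.582439
  t = 4.0000: term = 764.660543
  t = 5.0000: term = 18797.313908
Convexity = (1/P) * sum = 20418.927881 / 927.750782 = 22.009066


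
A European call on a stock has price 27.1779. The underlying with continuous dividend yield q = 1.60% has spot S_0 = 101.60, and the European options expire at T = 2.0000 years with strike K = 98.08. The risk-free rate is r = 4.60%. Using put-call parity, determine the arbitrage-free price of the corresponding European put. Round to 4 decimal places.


Answer: Put price = 18.2369

Derivation:
Put-call parity: C - P = S_0 * exp(-qT) - K * exp(-rT).
S_0 * exp(-qT) = 101.6000 * 0.96850658 = 98.40026874
K * exp(-rT) = 98.0800 * 0.91210515 = 89.45927307
P = C - S*exp(-qT) + K*exp(-rT)
P = 27.1779 - 98.40026874 + 89.45927307 = 18.2369
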